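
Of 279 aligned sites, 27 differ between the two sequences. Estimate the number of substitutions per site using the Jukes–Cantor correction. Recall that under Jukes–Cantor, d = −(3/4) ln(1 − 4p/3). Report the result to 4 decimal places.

p = 27/279 ≈ 0.096774.
d = −(3/4) ln(1 − 4p/3) = −0.75 ln(1 − 0.129032) = −0.75 ln(0.870968)
  = −0.75 × (-0.138150) = 0.103613 substitutions/site.

0.1036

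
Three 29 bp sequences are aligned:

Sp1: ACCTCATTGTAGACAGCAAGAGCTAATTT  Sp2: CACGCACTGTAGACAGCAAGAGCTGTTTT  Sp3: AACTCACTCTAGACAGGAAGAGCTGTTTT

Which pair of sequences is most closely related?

Sp2 and Sp3

Sp1–Sp2: 6/29 differ, p = 0.207, d = 0.242.
Sp1–Sp3: 6/29 differ, p = 0.207, d = 0.242.
Sp2–Sp3: 4/29 differ, p = 0.138, d = 0.152.
The smallest distance is between Sp2 and Sp3.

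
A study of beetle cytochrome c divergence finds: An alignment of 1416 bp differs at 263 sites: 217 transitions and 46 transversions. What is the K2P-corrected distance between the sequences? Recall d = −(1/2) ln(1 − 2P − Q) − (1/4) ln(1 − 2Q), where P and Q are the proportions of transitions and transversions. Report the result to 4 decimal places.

P = 217/1416 ≈ 0.153249 and Q = 46/1416 ≈ 0.032486.
Under the Kimura two-parameter model, d = −½ ln(1 − 2P − Q) − ¼ ln(1 − 2Q).
1 − 2P − Q = 0.661016, giving −½ ln(0.661016) = 0.206989.
1 − 2Q = 0.935028, giving −¼ ln(0.935028) = 0.016795.
d = 0.206989 + 0.016795 = 0.223784.

0.2238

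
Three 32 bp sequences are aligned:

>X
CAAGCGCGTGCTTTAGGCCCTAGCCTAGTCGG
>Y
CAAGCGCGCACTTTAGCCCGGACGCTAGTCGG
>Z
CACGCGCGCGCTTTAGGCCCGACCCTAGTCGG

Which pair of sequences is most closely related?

X–Y: 7/32 differ, p = 0.219, d = 0.259.
X–Z: 4/32 differ, p = 0.125, d = 0.137.
Y–Z: 5/32 differ, p = 0.156, d = 0.175.
The smallest distance is between X and Z.

X and Z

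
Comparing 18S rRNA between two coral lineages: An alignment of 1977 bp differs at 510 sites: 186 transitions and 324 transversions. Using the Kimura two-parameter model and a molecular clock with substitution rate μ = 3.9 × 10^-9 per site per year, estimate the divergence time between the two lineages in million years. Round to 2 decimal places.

40.55

P = 186/1977 ≈ 0.094082 and Q = 324/1977 ≈ 0.163885.
Under the Kimura two-parameter model, d = −½ ln(1 − 2P − Q) − ¼ ln(1 − 2Q).
1 − 2P − Q = 0.647951, giving −½ ln(0.647951) = 0.216970.
1 − 2Q = 0.67223, giving −¼ ln(0.67223) = 0.099289.
d = 0.216970 + 0.099289 = 0.316259.
Under a molecular clock d = 2μt, so t = d/(2μ) = 0.316259 / (2 × 3.9 × 10^-9) = 40.55 million years.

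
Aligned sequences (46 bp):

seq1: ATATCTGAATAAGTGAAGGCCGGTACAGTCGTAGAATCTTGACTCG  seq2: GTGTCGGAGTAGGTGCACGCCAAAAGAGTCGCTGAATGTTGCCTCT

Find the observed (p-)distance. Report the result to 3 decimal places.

0.348

The sequences differ at 16 of 46 positions.
p = 16/46 = 0.347826… ≈ 0.348 (to 3 d.p.).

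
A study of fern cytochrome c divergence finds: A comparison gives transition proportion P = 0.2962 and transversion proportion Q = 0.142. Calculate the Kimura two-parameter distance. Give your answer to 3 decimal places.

Under the Kimura two-parameter model, d = −½ ln(1 − 2P − Q) − ¼ ln(1 − 2Q).
1 − 2P − Q = 0.2656, giving −½ ln(0.2656) = 0.662882.
1 − 2Q = 0.716, giving −¼ ln(0.716) = 0.083519.
d = 0.662882 + 0.083519 = 0.746401.

0.746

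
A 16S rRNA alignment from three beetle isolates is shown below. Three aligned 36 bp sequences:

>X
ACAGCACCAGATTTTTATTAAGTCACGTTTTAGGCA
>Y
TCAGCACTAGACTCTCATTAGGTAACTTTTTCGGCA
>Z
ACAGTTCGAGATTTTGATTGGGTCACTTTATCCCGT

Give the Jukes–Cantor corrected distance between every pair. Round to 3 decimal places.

d(X,Y) = 0.304, d(X,Z) = 0.493, d(Y,Z) = 0.548

X–Y: 9/36 sites differ → p = 0.25, d = −0.75 ln(1 − 0.333333) = 0.304098 ≈ 0.304.
X–Z: 13/36 sites differ → p ≈ 0.361111, d = −0.75 ln(1 − 0.481481) = 0.492584 ≈ 0.493.
Y–Z: 14/36 sites differ → p ≈ 0.388889, d = −0.75 ln(1 − 0.518519) = 0.548166 ≈ 0.548.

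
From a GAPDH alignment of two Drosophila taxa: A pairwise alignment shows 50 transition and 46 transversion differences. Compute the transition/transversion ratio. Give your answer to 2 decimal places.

1.09

R = 50/46 = 1.086956… ≈ 1.09 (to 2 d.p.).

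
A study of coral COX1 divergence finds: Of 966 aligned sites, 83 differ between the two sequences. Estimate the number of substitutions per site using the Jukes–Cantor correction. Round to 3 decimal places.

0.091

p = 83/966 ≈ 0.085921.
d = −(3/4) ln(1 − 4p/3) = −0.75 ln(1 − 0.114561) = −0.75 ln(0.885439)
  = −0.75 × (-0.121672) = 0.091254 substitutions/site.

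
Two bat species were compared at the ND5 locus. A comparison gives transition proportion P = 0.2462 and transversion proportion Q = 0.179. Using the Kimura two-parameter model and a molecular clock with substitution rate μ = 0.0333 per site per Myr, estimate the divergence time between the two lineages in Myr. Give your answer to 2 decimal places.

10.02

Under the Kimura two-parameter model, d = −½ ln(1 − 2P − Q) − ¼ ln(1 − 2Q).
1 − 2P − Q = 0.3286, giving −½ ln(0.3286) = 0.556457.
1 − 2Q = 0.642, giving −¼ ln(0.642) = 0.110792.
d = 0.556457 + 0.110792 = 0.667249.
Under a molecular clock d = 2μt, so t = d/(2μ) = 0.667249 / (2 × 0.0333) = 10.02 Myr.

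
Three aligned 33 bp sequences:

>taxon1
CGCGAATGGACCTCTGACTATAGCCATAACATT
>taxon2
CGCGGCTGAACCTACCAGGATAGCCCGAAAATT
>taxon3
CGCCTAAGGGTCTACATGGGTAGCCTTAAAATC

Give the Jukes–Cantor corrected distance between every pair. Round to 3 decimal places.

taxon1–taxon2: 11/33 sites differ → p ≈ 0.333333, d = −0.75 ln(1 − 0.444444) = 0.440839 ≈ 0.441.
taxon1–taxon3: 15/33 sites differ → p ≈ 0.454545, d = −0.75 ln(1 − 0.60606) = 0.698667 ≈ 0.699.
taxon2–taxon3: 13/33 sites differ → p ≈ 0.393939, d = −0.75 ln(1 − 0.525252) = 0.558728 ≈ 0.559.

d(taxon1,taxon2) = 0.441, d(taxon1,taxon3) = 0.699, d(taxon2,taxon3) = 0.559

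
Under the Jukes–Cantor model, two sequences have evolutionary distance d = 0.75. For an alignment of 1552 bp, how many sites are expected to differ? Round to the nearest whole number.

Invert JC69: p = (3/4)(1 − e^(−4d/3)) = 0.75 × (1 − e^(-1)) = 0.75 × (1 − 0.367879) = 0.474091.
Expected differing sites = pL ≈ 0.474091 × 1552 = 735.789232 ≈ 736.

736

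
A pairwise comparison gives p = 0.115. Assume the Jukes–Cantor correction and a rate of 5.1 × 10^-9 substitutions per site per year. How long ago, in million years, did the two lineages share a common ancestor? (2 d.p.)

d = −(3/4) ln(1 − 4p/3) = −0.75 ln(1 − 0.153333) = −0.75 ln(0.846667)
  = −0.75 × (-0.166448) = 0.124836 substitutions/site.
Under a molecular clock d = 2μt, so t = d/(2μ) = 0.124836 / (2 × 5.1 × 10^-9) = 12.24 million years.

12.24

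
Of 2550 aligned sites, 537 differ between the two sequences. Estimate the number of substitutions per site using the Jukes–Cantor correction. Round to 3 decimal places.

p = 537/2550 ≈ 0.210588.
d = −(3/4) ln(1 − 4p/3) = −0.75 ln(1 − 0.280784) = −0.75 ln(0.719216)
  = −0.75 × (-0.329594) = 0.247196 substitutions/site.

0.247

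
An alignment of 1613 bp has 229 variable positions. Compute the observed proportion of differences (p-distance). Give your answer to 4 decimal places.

0.1420

p = 229/1613 = 0.141971… ≈ 0.1420 (to 4 d.p.).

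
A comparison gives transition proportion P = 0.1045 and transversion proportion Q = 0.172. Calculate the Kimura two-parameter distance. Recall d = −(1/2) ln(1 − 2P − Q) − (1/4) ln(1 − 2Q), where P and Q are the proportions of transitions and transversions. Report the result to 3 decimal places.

Under the Kimura two-parameter model, d = −½ ln(1 − 2P − Q) − ¼ ln(1 − 2Q).
1 − 2P − Q = 0.619, giving −½ ln(0.619) = 0.239825.
1 − 2Q = 0.656, giving −¼ ln(0.656) = 0.105399.
d = 0.239825 + 0.105399 = 0.345224.

0.345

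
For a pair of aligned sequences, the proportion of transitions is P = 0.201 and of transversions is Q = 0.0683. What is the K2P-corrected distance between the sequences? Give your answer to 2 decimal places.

0.35

Under the Kimura two-parameter model, d = −½ ln(1 − 2P − Q) − ¼ ln(1 − 2Q).
1 − 2P − Q = 0.5297, giving −½ ln(0.5297) = 0.317722.
1 − 2Q = 0.8634, giving −¼ ln(0.8634) = 0.036719.
d = 0.317722 + 0.036719 = 0.354441.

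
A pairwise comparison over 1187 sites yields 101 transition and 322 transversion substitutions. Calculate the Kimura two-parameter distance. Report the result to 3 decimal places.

0.487

P = 101/1187 ≈ 0.085088 and Q = 322/1187 ≈ 0.271272.
Under the Kimura two-parameter model, d = −½ ln(1 − 2P − Q) − ¼ ln(1 − 2Q).
1 − 2P − Q = 0.558552, giving −½ ln(0.558552) = 0.291204.
1 − 2Q = 0.457456, giving −¼ ln(0.457456) = 0.195519.
d = 0.291204 + 0.195519 = 0.486723.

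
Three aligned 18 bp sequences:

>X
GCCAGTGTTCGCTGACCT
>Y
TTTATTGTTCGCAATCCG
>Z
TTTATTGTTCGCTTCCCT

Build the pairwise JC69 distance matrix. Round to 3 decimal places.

X–Y: 8/18 sites differ → p ≈ 0.444444, d = −0.75 ln(1 − 0.592592) = 0.673455 ≈ 0.673.
X–Z: 6/18 sites differ → p ≈ 0.333333, d = −0.75 ln(1 − 0.444444) = 0.440839 ≈ 0.441.
Y–Z: 4/18 sites differ → p ≈ 0.222222, d = −0.75 ln(1 − 0.296296) = 0.263548 ≈ 0.264.

d(X,Y) = 0.673, d(X,Z) = 0.441, d(Y,Z) = 0.264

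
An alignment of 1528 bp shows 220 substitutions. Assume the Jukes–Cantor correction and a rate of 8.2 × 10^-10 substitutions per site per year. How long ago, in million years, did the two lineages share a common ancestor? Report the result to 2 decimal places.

97.48

p = 220/1528 ≈ 0.143979.
d = −(3/4) ln(1 − 4p/3) = −0.75 ln(1 − 0.191972) = −0.75 ln(0.808028)
  = −0.75 × (-0.213159) = 0.159869 substitutions/site.
Under a molecular clock d = 2μt, so t = d/(2μ) = 0.159869 / (2 × 8.2 × 10^-10) = 97.48 million years.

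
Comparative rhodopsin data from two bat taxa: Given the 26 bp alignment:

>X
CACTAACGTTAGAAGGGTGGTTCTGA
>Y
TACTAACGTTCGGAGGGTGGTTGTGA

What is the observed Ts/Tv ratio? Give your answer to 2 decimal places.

1.00

Transitions are A↔G and C↔T; transversions are all other mismatches.
Transitions: 2. Transversions: 2.
R = 2/2 = 1.00.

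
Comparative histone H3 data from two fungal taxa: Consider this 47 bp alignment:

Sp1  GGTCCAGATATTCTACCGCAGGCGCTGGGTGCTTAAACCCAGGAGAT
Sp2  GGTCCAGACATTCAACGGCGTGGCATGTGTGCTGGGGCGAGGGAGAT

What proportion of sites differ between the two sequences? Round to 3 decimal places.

0.340

The sequences differ at 16 of 47 positions.
p = 16/47 = 0.340425… ≈ 0.340 (to 3 d.p.).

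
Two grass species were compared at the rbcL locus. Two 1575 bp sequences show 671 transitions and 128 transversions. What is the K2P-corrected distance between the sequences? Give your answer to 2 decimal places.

P = 671/1575 ≈ 0.426032 and Q = 128/1575 ≈ 0.08127.
Under the Kimura two-parameter model, d = −½ ln(1 − 2P − Q) − ¼ ln(1 − 2Q).
1 − 2P − Q = 0.066666, giving −½ ln(0.066666) = 1.354030.
1 − 2Q = 0.83746, giving −¼ ln(0.83746) = 0.044345.
d = 1.354030 + 0.044345 = 1.398375.

1.40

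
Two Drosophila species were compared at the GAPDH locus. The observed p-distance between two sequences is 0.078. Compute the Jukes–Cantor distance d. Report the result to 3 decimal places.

0.082

d = −(3/4) ln(1 − 4p/3) = −0.75 ln(1 − 0.104) = −0.75 ln(0.896)
  = −0.75 × (-0.109815) = 0.082361 substitutions/site.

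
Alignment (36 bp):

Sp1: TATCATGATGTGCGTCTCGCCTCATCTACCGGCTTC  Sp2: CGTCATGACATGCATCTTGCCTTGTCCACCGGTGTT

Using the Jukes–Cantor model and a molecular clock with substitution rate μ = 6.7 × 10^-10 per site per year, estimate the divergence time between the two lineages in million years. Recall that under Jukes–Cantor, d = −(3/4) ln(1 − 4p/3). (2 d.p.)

328.99

The sequences differ at 12 of 36 sites, so p = 12/36 ≈ 0.333333.
d = −(3/4) ln(1 − 4p/3) = −0.75 ln(1 − 0.444444) = −0.75 ln(0.555556)
  = −0.75 × (-0.587786) = 0.440840 substitutions/site.
Under a molecular clock d = 2μt, so t = d/(2μ) = 0.440840 / (2 × 6.7 × 10^-10) = 328.99 million years.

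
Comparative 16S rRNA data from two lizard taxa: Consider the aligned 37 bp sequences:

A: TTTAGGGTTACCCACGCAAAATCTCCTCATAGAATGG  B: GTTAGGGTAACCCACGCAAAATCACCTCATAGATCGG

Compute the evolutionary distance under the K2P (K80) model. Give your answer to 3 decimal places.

0.149

Of 37 sites, 1 differences are transitions and 4 are transversions, so P = 1/37 ≈ 0.027027 and Q = 4/37 ≈ 0.108108.
Under the Kimura two-parameter model, d = −½ ln(1 − 2P − Q) − ¼ ln(1 − 2Q).
1 − 2P − Q = 0.837838, giving −½ ln(0.837838) = 0.088465.
1 − 2Q = 0.783784, giving −¼ ln(0.783784) = 0.060905.
d = 0.088465 + 0.060905 = 0.149370.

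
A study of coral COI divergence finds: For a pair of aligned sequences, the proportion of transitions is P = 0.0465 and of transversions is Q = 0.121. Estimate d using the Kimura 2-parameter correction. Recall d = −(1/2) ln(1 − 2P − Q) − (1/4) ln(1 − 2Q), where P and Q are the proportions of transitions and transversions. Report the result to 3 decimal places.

0.190

Under the Kimura two-parameter model, d = −½ ln(1 − 2P − Q) − ¼ ln(1 − 2Q).
1 − 2P − Q = 0.786, giving −½ ln(0.786) = 0.120399.
1 − 2Q = 0.758, giving −¼ ln(0.758) = 0.069268.
d = 0.120399 + 0.069268 = 0.189667.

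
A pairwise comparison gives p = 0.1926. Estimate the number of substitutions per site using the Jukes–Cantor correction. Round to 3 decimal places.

d = −(3/4) ln(1 − 4p/3) = −0.75 ln(1 − 0.2568) = −0.75 ln(0.7432)
  = −0.75 × (-0.296790) = 0.222593 substitutions/site.

0.223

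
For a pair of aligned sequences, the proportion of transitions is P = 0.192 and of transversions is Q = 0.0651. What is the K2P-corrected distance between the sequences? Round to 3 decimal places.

Under the Kimura two-parameter model, d = −½ ln(1 − 2P − Q) − ¼ ln(1 − 2Q).
1 − 2P − Q = 0.5509, giving −½ ln(0.5509) = 0.298101.
1 − 2Q = 0.8698, giving −¼ ln(0.8698) = 0.034873.
d = 0.298101 + 0.034873 = 0.332974.

0.333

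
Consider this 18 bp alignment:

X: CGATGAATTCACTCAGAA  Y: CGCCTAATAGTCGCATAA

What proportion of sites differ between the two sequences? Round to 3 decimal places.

0.444

The sequences differ at 8 of 18 positions (sites 3, 4, 5, 9, 10, 11, 13, 16).
p = 8/18 = 0.444444… ≈ 0.444 (to 3 d.p.).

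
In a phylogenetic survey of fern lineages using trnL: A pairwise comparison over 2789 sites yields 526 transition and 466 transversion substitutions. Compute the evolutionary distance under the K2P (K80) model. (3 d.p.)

P = 526/2789 ≈ 0.188598 and Q = 466/2789 ≈ 0.167085.
Under the Kimura two-parameter model, d = −½ ln(1 − 2P − Q) − ¼ ln(1 − 2Q).
1 − 2P − Q = 0.455719, giving −½ ln(0.455719) = 0.392939.
1 − 2Q = 0.66583, giving −¼ ln(0.66583) = 0.101680.
d = 0.392939 + 0.101680 = 0.494619.

0.495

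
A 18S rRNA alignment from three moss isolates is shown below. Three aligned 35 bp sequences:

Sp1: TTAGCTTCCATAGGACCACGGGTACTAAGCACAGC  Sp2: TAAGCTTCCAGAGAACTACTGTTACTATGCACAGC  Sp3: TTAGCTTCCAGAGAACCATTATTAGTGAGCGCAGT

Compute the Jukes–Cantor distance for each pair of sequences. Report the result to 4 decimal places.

Sp1–Sp2: 7/35 sites differ → p = 0.2, d = −0.75 ln(1 − 0.266667) = 0.232617 ≈ 0.2326.
Sp1–Sp3: 10/35 sites differ → p ≈ 0.285714, d = −0.75 ln(1 − 0.380952) = 0.359679 ≈ 0.3597.
Sp2–Sp3: 9/35 sites differ → p ≈ 0.257143, d = −0.75 ln(1 − 0.342857) = 0.314890 ≈ 0.3149.

d(Sp1,Sp2) = 0.2326, d(Sp1,Sp3) = 0.3597, d(Sp2,Sp3) = 0.3149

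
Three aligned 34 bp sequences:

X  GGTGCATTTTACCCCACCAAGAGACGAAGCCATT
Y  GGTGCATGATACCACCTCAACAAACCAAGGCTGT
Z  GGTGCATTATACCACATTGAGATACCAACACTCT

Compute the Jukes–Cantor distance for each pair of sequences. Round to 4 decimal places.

X–Y: 11/34 sites differ → p ≈ 0.323529, d = −0.75 ln(1 − 0.431372) = 0.423397 ≈ 0.4234.
X–Z: 11/34 sites differ → p ≈ 0.323529, d = −0.75 ln(1 − 0.431372) = 0.423397 ≈ 0.4234.
Y–Z: 9/34 sites differ → p ≈ 0.264706, d = −0.75 ln(1 − 0.352941) = 0.326488 ≈ 0.3265.

d(X,Y) = 0.4234, d(X,Z) = 0.4234, d(Y,Z) = 0.3265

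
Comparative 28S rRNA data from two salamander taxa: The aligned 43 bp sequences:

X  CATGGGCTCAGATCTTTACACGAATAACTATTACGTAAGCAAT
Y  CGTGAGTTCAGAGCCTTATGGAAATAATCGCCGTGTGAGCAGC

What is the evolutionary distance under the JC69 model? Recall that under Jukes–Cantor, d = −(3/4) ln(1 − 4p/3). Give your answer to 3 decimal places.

0.667

The sequences differ at 19 of 43 sites, so p = 19/43 ≈ 0.44186.
d = −(3/4) ln(1 − 4p/3) = −0.75 ln(1 − 0.589147) = −0.75 ln(0.410853)
  = −0.75 × (-0.889520) = 0.667140 substitutions/site.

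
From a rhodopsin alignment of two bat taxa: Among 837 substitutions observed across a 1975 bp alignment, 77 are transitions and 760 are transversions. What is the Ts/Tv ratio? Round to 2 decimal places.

0.10

R = 77/760 = 0.101315… ≈ 0.10 (to 2 d.p.).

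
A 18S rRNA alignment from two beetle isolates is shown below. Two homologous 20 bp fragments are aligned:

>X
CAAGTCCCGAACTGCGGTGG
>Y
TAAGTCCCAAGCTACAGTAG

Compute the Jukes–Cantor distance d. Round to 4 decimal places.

0.3831

The sequences differ at 6 of 20 sites (1, 9, 11, 14, 16, 19), so p = 6/20 = 0.3.
d = −(3/4) ln(1 − 4p/3) = −0.75 ln(1 − 0.4) = −0.75 ln(0.6)
  = −0.75 × (-0.510826) = 0.383120 substitutions/site.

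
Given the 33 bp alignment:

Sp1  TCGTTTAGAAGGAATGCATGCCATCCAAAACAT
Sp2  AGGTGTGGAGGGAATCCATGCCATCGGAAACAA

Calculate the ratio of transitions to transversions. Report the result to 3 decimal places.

Transitions are A↔G and C↔T; transversions are all other mismatches.
Transitions: 3. Transversions: 6.
R = 3/6 = 0.500.

0.500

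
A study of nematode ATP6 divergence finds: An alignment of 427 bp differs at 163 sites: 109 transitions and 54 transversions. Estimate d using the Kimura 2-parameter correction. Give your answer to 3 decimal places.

P = 109/427 ≈ 0.255269 and Q = 54/427 ≈ 0.126464.
Under the Kimura two-parameter model, d = −½ ln(1 − 2P − Q) − ¼ ln(1 − 2Q).
1 − 2P − Q = 0.362998, giving −½ ln(0.362998) = 0.506679.
1 − 2Q = 0.747072, giving −¼ ln(0.747072) = 0.072898.
d = 0.506679 + 0.072898 = 0.579577.

0.580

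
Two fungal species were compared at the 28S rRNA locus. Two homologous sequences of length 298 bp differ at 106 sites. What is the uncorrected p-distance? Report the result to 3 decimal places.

0.356

p = 106/298 = 0.355704… ≈ 0.356 (to 3 d.p.).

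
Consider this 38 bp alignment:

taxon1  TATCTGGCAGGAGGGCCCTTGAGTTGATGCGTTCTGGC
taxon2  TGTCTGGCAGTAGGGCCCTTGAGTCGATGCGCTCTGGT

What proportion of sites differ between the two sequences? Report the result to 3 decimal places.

0.132

The sequences differ at 5 of 38 positions (sites 2, 11, 25, 32, 38).
p = 5/38 = 0.131578… ≈ 0.132 (to 3 d.p.).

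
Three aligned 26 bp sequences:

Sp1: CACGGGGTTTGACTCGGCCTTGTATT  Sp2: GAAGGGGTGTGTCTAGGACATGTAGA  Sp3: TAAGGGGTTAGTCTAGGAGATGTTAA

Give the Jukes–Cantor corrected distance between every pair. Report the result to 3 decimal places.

d(Sp1,Sp2) = 0.464, d(Sp1,Sp3) = 0.623, d(Sp2,Sp3) = 0.276

Sp1–Sp2: 9/26 sites differ → p ≈ 0.346154, d = −0.75 ln(1 − 0.461539) = 0.464280 ≈ 0.464.
Sp1–Sp3: 11/26 sites differ → p ≈ 0.423077, d = −0.75 ln(1 − 0.564103) = 0.622762 ≈ 0.623.
Sp2–Sp3: 6/26 sites differ → p ≈ 0.230769, d = −0.75 ln(1 − 0.307692) = 0.275793 ≈ 0.276.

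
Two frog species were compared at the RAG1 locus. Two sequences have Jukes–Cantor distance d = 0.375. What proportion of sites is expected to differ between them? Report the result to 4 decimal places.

0.2951

p = (3/4)(1 − e^(−4d/3)) = 0.75 × (1 − e^(-0.5)) = 0.75 × (1 − 0.606531) = 0.295102.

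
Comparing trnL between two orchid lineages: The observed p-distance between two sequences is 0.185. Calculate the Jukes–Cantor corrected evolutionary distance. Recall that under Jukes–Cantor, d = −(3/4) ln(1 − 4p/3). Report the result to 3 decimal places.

d = −(3/4) ln(1 − 4p/3) = −0.75 ln(1 − 0.246667) = −0.75 ln(0.753333)
  = −0.75 × (-0.283248) = 0.212436 substitutions/site.

0.212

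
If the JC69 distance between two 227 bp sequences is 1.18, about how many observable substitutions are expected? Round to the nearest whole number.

Invert JC69: p = (3/4)(1 − e^(−4d/3)) = 0.75 × (1 − e^(-1.573333)) = 0.75 × (1 − 0.207353) = 0.594485.
Expected differing sites = pL ≈ 0.594485 × 227 = 134.948095 ≈ 135.

135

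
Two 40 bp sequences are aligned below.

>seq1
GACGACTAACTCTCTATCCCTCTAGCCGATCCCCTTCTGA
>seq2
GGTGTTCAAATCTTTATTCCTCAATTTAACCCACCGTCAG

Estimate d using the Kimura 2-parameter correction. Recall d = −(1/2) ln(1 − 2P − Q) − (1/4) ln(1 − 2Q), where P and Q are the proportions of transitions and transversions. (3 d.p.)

1.240

Of 40 sites, 15 differences are transitions and 6 are transversions, so P = 15/40 = 0.375 and Q = 6/40 = 0.15.
Under the Kimura two-parameter model, d = −½ ln(1 − 2P − Q) − ¼ ln(1 − 2Q).
1 − 2P − Q = 0.1, giving −½ ln(0.1) = 1.151293.
1 − 2Q = 0.7, giving −¼ ln(0.7) = 0.089169.
d = 1.151293 + 0.089169 = 1.240462.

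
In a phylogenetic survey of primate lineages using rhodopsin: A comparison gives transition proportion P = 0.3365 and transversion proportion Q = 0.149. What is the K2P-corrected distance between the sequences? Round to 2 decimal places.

0.95

Under the Kimura two-parameter model, d = −½ ln(1 − 2P − Q) − ¼ ln(1 − 2Q).
1 − 2P − Q = 0.178, giving −½ ln(0.178) = 0.862986.
1 − 2Q = 0.702, giving −¼ ln(0.702) = 0.088455.
d = 0.862986 + 0.088455 = 0.951441.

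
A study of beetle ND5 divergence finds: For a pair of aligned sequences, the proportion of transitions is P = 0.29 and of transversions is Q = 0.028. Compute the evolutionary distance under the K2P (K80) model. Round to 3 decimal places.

0.483

Under the Kimura two-parameter model, d = −½ ln(1 − 2P − Q) − ¼ ln(1 − 2Q).
1 − 2P − Q = 0.392, giving −½ ln(0.392) = 0.468247.
1 − 2Q = 0.944, giving −¼ ln(0.944) = 0.014407.
d = 0.468247 + 0.014407 = 0.482654.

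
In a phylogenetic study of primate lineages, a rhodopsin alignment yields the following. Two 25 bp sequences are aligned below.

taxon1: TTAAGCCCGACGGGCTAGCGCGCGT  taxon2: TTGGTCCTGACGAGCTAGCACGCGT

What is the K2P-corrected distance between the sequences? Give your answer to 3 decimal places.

0.311

Of 25 sites, 5 differences are transitions and 1 are transversions, so P = 5/25 = 0.2 and Q = 1/25 = 0.04.
Under the Kimura two-parameter model, d = −½ ln(1 − 2P − Q) − ¼ ln(1 − 2Q).
1 − 2P − Q = 0.56, giving −½ ln(0.56) = 0.289909.
1 − 2Q = 0.92, giving −¼ ln(0.92) = 0.020845.
d = 0.289909 + 0.020845 = 0.310754.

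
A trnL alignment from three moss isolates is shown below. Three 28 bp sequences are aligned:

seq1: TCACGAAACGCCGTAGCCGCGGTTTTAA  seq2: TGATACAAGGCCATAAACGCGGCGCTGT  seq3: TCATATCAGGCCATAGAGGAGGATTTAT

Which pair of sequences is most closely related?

seq1–seq2: 13/28 differ, p = 0.464, d = 0.724.
seq1–seq3: 11/28 differ, p = 0.393, d = 0.556.
seq2–seq3: 10/28 differ, p = 0.357, d = 0.485.
The smallest distance is between seq2 and seq3.

seq2 and seq3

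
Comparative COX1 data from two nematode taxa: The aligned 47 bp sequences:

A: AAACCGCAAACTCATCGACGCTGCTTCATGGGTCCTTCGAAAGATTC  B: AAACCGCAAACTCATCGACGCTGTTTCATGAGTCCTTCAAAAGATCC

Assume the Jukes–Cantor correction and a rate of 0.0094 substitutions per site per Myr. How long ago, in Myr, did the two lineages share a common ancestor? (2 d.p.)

The sequences differ at 4 of 47 sites (24, 31, 39, 46), so p = 4/47 ≈ 0.085106.
d = −(3/4) ln(1 − 4p/3) = −0.75 ln(1 − 0.113475) = −0.75 ln(0.886525)
  = −0.75 × (-0.120446) = 0.090335 substitutions/site.
Under a molecular clock d = 2μt, so t = d/(2μ) = 0.090335 / (2 × 0.0094) = 4.81 Myr.

4.81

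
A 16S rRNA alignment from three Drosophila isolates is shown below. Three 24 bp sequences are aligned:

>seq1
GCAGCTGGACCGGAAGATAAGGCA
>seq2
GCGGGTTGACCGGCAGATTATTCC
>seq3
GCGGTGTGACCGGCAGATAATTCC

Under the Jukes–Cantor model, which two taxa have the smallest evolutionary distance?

seq2 and seq3

seq1–seq2: 8/24 differ, p = 0.333, d = 0.441.
seq1–seq3: 8/24 differ, p = 0.333, d = 0.441.
seq2–seq3: 3/24 differ, p = 0.125, d = 0.137.
The smallest distance is between seq2 and seq3.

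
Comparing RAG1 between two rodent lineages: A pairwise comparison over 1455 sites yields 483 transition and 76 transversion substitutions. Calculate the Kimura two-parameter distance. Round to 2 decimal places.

P = 483/1455 ≈ 0.331959 and Q = 76/1455 ≈ 0.052234.
Under the Kimura two-parameter model, d = −½ ln(1 − 2P − Q) − ¼ ln(1 − 2Q).
1 − 2P − Q = 0.283848, giving −½ ln(0.283848) = 0.629658.
1 − 2Q = 0.895532, giving −¼ ln(0.895532) = 0.027584.
d = 0.629658 + 0.027584 = 0.657242.

0.66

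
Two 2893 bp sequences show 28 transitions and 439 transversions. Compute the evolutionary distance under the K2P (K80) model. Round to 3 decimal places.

P = 28/2893 ≈ 0.009679 and Q = 439/2893 ≈ 0.151746.
Under the Kimura two-parameter model, d = −½ ln(1 − 2P − Q) − ¼ ln(1 − 2Q).
1 − 2P − Q = 0.828896, giving −½ ln(0.828896) = 0.093830.
1 − 2Q = 0.696508, giving −¼ ln(0.696508) = 0.090419.
d = 0.093830 + 0.090419 = 0.184249.

0.184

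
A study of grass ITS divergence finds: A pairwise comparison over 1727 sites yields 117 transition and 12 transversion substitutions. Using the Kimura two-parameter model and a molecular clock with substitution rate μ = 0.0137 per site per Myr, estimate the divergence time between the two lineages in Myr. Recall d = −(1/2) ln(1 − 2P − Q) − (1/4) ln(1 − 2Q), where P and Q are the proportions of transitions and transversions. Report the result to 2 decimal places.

P = 117/1727 ≈ 0.067748 and Q = 12/1727 ≈ 0.006948.
Under the Kimura two-parameter model, d = −½ ln(1 − 2P − Q) − ¼ ln(1 − 2Q).
1 − 2P − Q = 0.857556, giving −½ ln(0.857556) = 0.076834.
1 − 2Q = 0.986104, giving −¼ ln(0.986104) = 0.003498.
d = 0.076834 + 0.003498 = 0.080332.
Under a molecular clock d = 2μt, so t = d/(2μ) = 0.080332 / (2 × 0.0137) = 2.93 Myr.

2.93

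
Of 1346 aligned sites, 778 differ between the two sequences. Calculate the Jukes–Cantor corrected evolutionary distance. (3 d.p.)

p = 778/1346 ≈ 0.578009.
d = −(3/4) ln(1 − 4p/3) = −0.75 ln(1 − 0.770679) = −0.75 ln(0.229321)
  = −0.75 × (-1.472633) = 1.104475 substitutions/site.

1.104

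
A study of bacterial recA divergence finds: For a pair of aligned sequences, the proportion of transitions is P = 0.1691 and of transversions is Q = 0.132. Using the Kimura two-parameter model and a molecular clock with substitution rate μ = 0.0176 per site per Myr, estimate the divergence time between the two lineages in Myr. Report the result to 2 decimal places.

Under the Kimura two-parameter model, d = −½ ln(1 − 2P − Q) − ¼ ln(1 − 2Q).
1 − 2P − Q = 0.5298, giving −½ ln(0.5298) = 0.317628.
1 − 2Q = 0.736, giving −¼ ln(0.736) = 0.076631.
d = 0.317628 + 0.076631 = 0.394259.
Under a molecular clock d = 2μt, so t = d/(2μ) = 0.394259 / (2 × 0.0176) = 11.20 Myr.

11.20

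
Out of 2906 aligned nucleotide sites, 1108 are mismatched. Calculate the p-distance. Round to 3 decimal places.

0.381

p = 1108/2906 = 0.381280… ≈ 0.381 (to 3 d.p.).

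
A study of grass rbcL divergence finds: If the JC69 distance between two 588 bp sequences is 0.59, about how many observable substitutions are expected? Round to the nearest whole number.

240

Invert JC69: p = (3/4)(1 − e^(−4d/3)) = 0.75 × (1 − e^(-0.786667)) = 0.75 × (1 − 0.455360) = 0.408480.
Expected differing sites = pL ≈ 0.408480 × 588 = 240.18624 ≈ 240.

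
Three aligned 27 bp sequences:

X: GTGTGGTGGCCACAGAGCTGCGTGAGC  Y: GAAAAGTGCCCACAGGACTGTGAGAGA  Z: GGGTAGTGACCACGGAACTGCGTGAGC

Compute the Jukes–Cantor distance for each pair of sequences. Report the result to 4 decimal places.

d(X,Y) = 0.5107, d(X,Z) = 0.2127, d(Y,Z) = 0.4408

X–Y: 10/27 sites differ → p ≈ 0.37037, d = −0.75 ln(1 − 0.493827) = 0.510658 ≈ 0.5107.
X–Z: 5/27 sites differ → p ≈ 0.185185, d = −0.75 ln(1 − 0.246913) = 0.212681 ≈ 0.2127.
Y–Z: 9/27 sites differ → p ≈ 0.333333, d = −0.75 ln(1 − 0.444444) = 0.440839 ≈ 0.4408.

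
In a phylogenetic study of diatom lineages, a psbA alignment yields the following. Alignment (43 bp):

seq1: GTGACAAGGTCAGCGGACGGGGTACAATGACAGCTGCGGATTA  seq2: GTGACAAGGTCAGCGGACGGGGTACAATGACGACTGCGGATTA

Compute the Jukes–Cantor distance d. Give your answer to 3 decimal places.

The sequences differ at 2 of 43 sites (32, 33), so p = 2/43 ≈ 0.046512.
d = −(3/4) ln(1 − 4p/3) = −0.75 ln(1 − 0.062016) = −0.75 ln(0.937984)
  = −0.75 × (-0.064022) = 0.048017 substitutions/site.

0.048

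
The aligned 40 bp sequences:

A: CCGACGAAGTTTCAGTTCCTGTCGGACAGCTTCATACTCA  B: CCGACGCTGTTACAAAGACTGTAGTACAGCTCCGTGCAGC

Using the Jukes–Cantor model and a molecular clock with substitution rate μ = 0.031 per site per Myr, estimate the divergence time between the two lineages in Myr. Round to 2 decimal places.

8.38

The sequences differ at 15 of 40 sites, so p = 15/40 = 0.375.
d = −(3/4) ln(1 − 4p/3) = −0.75 ln(1 − 0.5) = −0.75 ln(0.5)
  = −0.75 × (-0.693147) = 0.519860 substitutions/site.
Under a molecular clock d = 2μt, so t = d/(2μ) = 0.519860 / (2 × 0.031) = 8.38 Myr.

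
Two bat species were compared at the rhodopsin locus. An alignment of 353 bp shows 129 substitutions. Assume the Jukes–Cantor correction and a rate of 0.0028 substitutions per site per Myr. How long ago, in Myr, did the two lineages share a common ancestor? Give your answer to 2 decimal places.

p = 129/353 ≈ 0.365439.
d = −(3/4) ln(1 − 4p/3) = −0.75 ln(1 − 0.487252) = −0.75 ln(0.512748)
  = −0.75 × (-0.667971) = 0.500978 substitutions/site.
Under a molecular clock d = 2μt, so t = d/(2μ) = 0.500978 / (2 × 0.0028) = 89.46 Myr.

89.46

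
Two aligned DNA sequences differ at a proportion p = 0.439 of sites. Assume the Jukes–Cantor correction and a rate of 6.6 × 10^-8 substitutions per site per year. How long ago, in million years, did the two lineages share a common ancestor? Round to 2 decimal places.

d = −(3/4) ln(1 − 4p/3) = −0.75 ln(1 − 0.585333) = −0.75 ln(0.414667)
  = −0.75 × (-0.880279) = 0.660209 substitutions/site.
Under a molecular clock d = 2μt, so t = d/(2μ) = 0.660209 / (2 × 6.6 × 10^-8) = 5.00 million years.

5.00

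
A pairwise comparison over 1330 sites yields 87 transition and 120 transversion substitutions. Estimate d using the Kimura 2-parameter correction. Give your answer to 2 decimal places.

P = 87/1330 ≈ 0.065414 and Q = 120/1330 ≈ 0.090226.
Under the Kimura two-parameter model, d = −½ ln(1 − 2P − Q) − ¼ ln(1 − 2Q).
1 − 2P − Q = 0.778946, giving −½ ln(0.778946) = 0.124907.
1 − 2Q = 0.819548, giving −¼ ln(0.819548) = 0.049751.
d = 0.124907 + 0.049751 = 0.174658.

0.17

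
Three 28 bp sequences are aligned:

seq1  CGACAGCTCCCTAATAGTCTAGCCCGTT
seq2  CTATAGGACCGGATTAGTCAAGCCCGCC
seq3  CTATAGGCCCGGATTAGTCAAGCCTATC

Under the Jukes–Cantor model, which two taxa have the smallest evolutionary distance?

seq1–seq2: 10/28 differ, p = 0.357, d = 0.485.
seq1–seq3: 11/28 differ, p = 0.393, d = 0.556.
seq2–seq3: 4/28 differ, p = 0.143, d = 0.158.
The smallest distance is between seq2 and seq3.

seq2 and seq3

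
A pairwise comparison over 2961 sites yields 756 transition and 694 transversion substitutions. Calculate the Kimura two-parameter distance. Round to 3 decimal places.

0.841

P = 756/2961 ≈ 0.255319 and Q = 694/2961 ≈ 0.23438.
Under the Kimura two-parameter model, d = −½ ln(1 − 2P − Q) − ¼ ln(1 − 2Q).
1 − 2P − Q = 0.254982, giving −½ ln(0.254982) = 0.683281.
1 − 2Q = 0.53124, giving −¼ ln(0.53124) = 0.158135.
d = 0.683281 + 0.158135 = 0.841416.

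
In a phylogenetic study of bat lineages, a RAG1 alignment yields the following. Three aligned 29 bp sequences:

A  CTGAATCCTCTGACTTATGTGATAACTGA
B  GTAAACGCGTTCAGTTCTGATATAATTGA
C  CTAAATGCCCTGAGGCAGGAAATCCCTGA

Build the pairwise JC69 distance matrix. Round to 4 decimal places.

d(A,B) = 0.6018, d(A,C) = 0.5285, d(B,C) = 0.6829

A–B: 12/29 sites differ → p ≈ 0.413793, d = −0.75 ln(1 − 0.551724) = 0.601760 ≈ 0.6018.
A–C: 11/29 sites differ → p ≈ 0.37931, d = −0.75 ln(1 − 0.505747) = 0.528531 ≈ 0.5285.
B–C: 13/29 sites differ → p ≈ 0.448276, d = −0.75 ln(1 − 0.597701) = 0.682920 ≈ 0.6829.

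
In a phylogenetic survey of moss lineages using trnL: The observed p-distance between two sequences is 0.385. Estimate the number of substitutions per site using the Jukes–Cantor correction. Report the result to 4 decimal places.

d = −(3/4) ln(1 − 4p/3) = −0.75 ln(1 − 0.513333) = −0.75 ln(0.486667)
  = −0.75 × (-0.720175) = 0.540131 substitutions/site.

0.5401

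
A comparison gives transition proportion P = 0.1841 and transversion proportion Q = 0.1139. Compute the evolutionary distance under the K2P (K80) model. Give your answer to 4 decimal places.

0.3936

Under the Kimura two-parameter model, d = −½ ln(1 − 2P − Q) − ¼ ln(1 − 2Q).
1 − 2P − Q = 0.5179, giving −½ ln(0.5179) = 0.328987.
1 − 2Q = 0.7722, giving −¼ ln(0.7722) = 0.064628.
d = 0.328987 + 0.064628 = 0.393615.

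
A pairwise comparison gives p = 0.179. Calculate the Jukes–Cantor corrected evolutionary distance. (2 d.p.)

0.20

d = −(3/4) ln(1 − 4p/3) = −0.75 ln(1 − 0.238667) = −0.75 ln(0.761333)
  = −0.75 × (-0.272684) = 0.204513 substitutions/site.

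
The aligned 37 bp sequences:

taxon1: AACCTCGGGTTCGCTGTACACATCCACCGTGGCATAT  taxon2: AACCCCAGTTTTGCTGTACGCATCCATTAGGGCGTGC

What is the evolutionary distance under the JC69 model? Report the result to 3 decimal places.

The sequences differ at 12 of 37 sites, so p = 12/37 ≈ 0.324324.
d = −(3/4) ln(1 − 4p/3) = −0.75 ln(1 − 0.432432) = −0.75 ln(0.567568)
  = −0.75 × (-0.566395) = 0.424796 substitutions/site.

0.425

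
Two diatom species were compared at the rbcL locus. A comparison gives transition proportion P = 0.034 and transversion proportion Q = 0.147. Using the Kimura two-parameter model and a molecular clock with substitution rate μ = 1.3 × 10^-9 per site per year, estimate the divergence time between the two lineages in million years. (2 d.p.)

80.03

Under the Kimura two-parameter model, d = −½ ln(1 − 2P − Q) − ¼ ln(1 − 2Q).
1 − 2P − Q = 0.785, giving −½ ln(0.785) = 0.121036.
1 − 2Q = 0.706, giving −¼ ln(0.706) = 0.087035.
d = 0.121036 + 0.087035 = 0.208071.
Under a molecular clock d = 2μt, so t = d/(2μ) = 0.208071 / (2 × 1.3 × 10^-9) = 80.03 million years.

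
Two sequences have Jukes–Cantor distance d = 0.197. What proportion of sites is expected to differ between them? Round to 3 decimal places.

0.173

p = (3/4)(1 − e^(−4d/3)) = 0.75 × (1 − e^(-0.262667)) = 0.75 × (1 − 0.768998) = 0.173252.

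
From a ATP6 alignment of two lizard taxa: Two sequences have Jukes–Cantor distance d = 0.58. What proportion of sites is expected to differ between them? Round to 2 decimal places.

p = (3/4)(1 − e^(−4d/3)) = 0.75 × (1 − e^(-0.773333)) = 0.75 × (1 − 0.461472) = 0.403896.

0.40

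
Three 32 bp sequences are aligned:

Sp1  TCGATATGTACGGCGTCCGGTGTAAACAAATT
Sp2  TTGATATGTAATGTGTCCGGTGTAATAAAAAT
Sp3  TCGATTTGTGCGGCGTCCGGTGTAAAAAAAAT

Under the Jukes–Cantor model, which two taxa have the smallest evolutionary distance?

Sp1–Sp2: 7/32 differ, p = 0.219, d = 0.259.
Sp1–Sp3: 4/32 differ, p = 0.125, d = 0.137.
Sp2–Sp3: 7/32 differ, p = 0.219, d = 0.259.
The smallest distance is between Sp1 and Sp3.

Sp1 and Sp3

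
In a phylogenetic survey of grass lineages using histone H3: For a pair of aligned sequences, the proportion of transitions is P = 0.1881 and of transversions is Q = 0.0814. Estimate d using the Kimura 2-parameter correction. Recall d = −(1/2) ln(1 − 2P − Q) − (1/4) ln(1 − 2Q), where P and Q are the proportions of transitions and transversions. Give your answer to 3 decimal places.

0.350

Under the Kimura two-parameter model, d = −½ ln(1 − 2P − Q) − ¼ ln(1 − 2Q).
1 − 2P − Q = 0.5424, giving −½ ln(0.5424) = 0.305876.
1 − 2Q = 0.8372, giving −¼ ln(0.8372) = 0.044423.
d = 0.305876 + 0.044423 = 0.350299.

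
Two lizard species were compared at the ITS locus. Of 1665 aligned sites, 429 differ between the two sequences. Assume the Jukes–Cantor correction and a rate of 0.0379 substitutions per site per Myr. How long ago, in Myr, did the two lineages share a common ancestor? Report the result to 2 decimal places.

p = 429/1665 ≈ 0.257658.
d = −(3/4) ln(1 − 4p/3) = −0.75 ln(1 − 0.343544) = −0.75 ln(0.656456)
  = −0.75 × (-0.420900) = 0.315675 substitutions/site.
Under a molecular clock d = 2μt, so t = d/(2μ) = 0.315675 / (2 × 0.0379) = 4.16 Myr.

4.16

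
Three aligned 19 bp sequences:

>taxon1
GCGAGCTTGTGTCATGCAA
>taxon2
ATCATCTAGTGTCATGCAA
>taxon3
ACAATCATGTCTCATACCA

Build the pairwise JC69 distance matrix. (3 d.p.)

d(taxon1,taxon2) = 0.324, d(taxon1,taxon3) = 0.507, d(taxon2,taxon3) = 0.507

taxon1–taxon2: 5/19 sites differ → p ≈ 0.263158, d = −0.75 ln(1 − 0.350877) = 0.324100 ≈ 0.324.
taxon1–taxon3: 7/19 sites differ → p ≈ 0.368421, d = −0.75 ln(1 − 0.491228) = 0.506816 ≈ 0.507.
taxon2–taxon3: 7/19 sites differ → p ≈ 0.368421, d = −0.75 ln(1 − 0.491228) = 0.506816 ≈ 0.507.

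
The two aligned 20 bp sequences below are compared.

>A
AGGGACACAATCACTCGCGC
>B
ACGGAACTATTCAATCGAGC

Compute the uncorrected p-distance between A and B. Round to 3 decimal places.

The sequences differ at 7 of 20 positions (sites 2, 6, 7, 8, 10, 14, 18).
p = 7/20 = 0.350.

0.350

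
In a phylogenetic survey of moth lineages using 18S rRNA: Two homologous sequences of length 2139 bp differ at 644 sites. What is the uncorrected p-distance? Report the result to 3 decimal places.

0.301

p = 644/2139 = 0.301075… ≈ 0.301 (to 3 d.p.).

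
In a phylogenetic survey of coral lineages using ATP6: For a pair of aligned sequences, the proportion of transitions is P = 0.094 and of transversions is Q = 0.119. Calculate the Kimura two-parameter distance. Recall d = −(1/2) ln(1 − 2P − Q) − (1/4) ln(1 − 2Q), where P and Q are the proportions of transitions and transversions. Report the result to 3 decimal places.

0.251

Under the Kimura two-parameter model, d = −½ ln(1 − 2P − Q) − ¼ ln(1 − 2Q).
1 − 2P − Q = 0.693, giving −½ ln(0.693) = 0.183363.
1 − 2Q = 0.762, giving −¼ ln(0.762) = 0.067952.
d = 0.183363 + 0.067952 = 0.251315.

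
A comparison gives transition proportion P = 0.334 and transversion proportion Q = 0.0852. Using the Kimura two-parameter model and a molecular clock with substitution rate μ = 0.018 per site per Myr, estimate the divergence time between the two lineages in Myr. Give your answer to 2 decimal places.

Under the Kimura two-parameter model, d = −½ ln(1 − 2P − Q) − ¼ ln(1 − 2Q).
1 − 2P − Q = 0.2468, giving −½ ln(0.2468) = 0.699588.
1 − 2Q = 0.8296, giving −¼ ln(0.8296) = 0.046703.
d = 0.699588 + 0.046703 = 0.746291.
Under a molecular clock d = 2μt, so t = d/(2μ) = 0.746291 / (2 × 0.018) = 20.73 Myr.

20.73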